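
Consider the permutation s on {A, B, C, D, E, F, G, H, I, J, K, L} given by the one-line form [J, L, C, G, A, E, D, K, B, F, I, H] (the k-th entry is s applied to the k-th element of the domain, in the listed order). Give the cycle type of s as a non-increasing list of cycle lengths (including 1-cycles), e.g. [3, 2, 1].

The disjoint cycles are (A J F E)(B L H K I)(C)(D G), with lengths 5, 4, 2, 1 in non-increasing order.

[5, 4, 2, 1]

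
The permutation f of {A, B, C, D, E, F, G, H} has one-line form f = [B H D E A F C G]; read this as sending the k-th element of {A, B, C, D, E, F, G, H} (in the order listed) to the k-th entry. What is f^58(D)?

Tracing D → E → … returns to D after 7 steps, so D lies in a 7-cycle (A B H G C D E).
Since the cycle has length 7, f^58 acts on it the same as f^2 (58 mod 7 = 2).
Stepping 2 places around the cycle: D → E → A.

A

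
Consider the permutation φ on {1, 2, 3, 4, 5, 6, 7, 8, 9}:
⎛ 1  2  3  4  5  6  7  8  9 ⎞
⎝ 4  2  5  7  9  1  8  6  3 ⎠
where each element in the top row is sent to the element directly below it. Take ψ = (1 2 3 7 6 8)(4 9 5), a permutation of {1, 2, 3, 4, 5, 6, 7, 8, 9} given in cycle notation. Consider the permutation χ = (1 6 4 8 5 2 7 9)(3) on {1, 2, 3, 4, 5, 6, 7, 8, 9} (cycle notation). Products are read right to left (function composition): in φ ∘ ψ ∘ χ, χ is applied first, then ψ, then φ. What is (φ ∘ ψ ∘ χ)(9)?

(φ ∘ ψ ∘ χ)(9) = φ(ψ(χ(9))). χ(9) = 1, then ψ(1) = 2, then φ(2) = 2, so the result is 2.

2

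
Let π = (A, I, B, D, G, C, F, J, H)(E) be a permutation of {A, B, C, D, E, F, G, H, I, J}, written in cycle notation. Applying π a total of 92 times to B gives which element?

B lies in the 9-cycle (A, I, B, D, G, C, F, J, H).
On a 9-cycle, π^9 is the identity, so π^92 = π^2 there (92 ≡ 2 mod 9).
Stepping 2 places around the cycle: B → D → G.

G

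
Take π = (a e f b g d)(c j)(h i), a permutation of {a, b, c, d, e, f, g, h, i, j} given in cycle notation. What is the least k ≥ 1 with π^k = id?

The disjoint cycles have lengths 6, 2, 2.
The order of π is the least common multiple of its cycle lengths: lcm(6, 2, 2) = 6.

6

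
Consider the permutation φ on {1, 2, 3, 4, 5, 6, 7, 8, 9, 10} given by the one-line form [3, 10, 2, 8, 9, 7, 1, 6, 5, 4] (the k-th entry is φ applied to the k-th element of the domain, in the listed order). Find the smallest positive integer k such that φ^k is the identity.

Decomposing into disjoint cycles gives cycle lengths 8, 2.
The order of φ is the least common multiple of its cycle lengths: lcm(8, 2) = 8.

8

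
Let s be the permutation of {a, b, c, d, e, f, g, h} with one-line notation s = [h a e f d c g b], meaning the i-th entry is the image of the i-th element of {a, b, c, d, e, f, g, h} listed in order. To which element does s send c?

c is element number 3 of the domain, and entry number 3 of the one-line form is e, so s(c) = e.

e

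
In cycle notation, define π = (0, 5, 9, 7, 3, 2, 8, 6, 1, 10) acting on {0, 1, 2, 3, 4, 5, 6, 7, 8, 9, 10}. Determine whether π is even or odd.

odd

The cycle lengths are 10, 1.
A cycle of length ℓ contributes ℓ−1 transpositions, so π is a product of 9 transpositions — odd.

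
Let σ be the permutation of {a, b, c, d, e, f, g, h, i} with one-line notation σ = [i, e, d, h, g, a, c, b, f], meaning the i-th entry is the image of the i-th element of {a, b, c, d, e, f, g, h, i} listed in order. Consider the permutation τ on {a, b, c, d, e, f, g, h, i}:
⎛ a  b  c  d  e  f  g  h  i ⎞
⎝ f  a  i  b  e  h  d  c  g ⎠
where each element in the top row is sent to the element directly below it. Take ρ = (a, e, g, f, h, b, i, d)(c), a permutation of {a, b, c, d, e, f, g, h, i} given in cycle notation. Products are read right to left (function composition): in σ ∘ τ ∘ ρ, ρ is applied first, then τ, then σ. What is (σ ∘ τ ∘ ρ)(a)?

g

Apply the permutations in order: ρ(a) = e, then τ(e) = e, then σ(e) = g. So (σ ∘ τ ∘ ρ)(a) = g.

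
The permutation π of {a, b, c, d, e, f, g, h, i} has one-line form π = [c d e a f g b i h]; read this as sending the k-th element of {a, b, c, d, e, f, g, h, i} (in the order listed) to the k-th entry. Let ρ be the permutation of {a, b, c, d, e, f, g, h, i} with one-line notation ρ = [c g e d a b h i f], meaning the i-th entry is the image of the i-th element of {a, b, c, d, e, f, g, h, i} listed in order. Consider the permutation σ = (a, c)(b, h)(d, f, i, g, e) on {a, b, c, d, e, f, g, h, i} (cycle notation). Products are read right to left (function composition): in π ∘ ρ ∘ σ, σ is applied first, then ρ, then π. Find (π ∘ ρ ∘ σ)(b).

(π ∘ ρ ∘ σ)(b) = π(ρ(σ(b))). σ(b) = h, then ρ(h) = i, then π(i) = h, so the result is h.

h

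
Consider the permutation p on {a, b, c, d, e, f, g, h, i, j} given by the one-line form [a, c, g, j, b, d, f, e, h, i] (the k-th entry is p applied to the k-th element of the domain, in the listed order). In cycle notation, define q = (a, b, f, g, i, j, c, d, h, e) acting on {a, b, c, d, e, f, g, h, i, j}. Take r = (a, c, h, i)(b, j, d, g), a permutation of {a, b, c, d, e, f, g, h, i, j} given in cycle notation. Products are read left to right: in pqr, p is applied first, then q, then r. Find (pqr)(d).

h

Apply the permutations in order: p(d) = j, then q(j) = c, then r(c) = h. So (pqr)(d) = h.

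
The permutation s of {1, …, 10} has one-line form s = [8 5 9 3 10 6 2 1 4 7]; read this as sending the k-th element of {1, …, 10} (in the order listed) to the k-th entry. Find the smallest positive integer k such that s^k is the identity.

12

Writing s as disjoint cycles, the cycle lengths are 4, 3, 2, 1.
The order is lcm(4, 3, 2) = 12.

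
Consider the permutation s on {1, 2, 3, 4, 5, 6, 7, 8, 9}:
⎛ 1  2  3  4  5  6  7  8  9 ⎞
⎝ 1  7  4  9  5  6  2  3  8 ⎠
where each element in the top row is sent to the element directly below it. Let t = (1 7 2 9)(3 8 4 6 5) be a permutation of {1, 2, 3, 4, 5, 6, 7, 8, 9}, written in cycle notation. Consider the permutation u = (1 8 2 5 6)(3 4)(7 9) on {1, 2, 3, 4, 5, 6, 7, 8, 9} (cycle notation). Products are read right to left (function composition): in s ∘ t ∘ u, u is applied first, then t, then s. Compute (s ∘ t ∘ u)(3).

Apply the permutations in order: u(3) = 4, then t(4) = 6, then s(6) = 6. So (s ∘ t ∘ u)(3) = 6.

6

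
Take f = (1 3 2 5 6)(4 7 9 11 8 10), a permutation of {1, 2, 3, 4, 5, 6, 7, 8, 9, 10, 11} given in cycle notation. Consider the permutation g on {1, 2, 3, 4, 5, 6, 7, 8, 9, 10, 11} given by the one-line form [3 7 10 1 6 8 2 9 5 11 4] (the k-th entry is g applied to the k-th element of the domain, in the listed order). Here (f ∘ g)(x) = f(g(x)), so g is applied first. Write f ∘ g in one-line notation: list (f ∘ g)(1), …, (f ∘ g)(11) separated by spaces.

2 9 4 3 1 10 5 11 6 8 7

(f ∘ g)(x) = f(g(x)). Computing each image: f(g(1)) = f(3) = 2, f(g(2)) = f(7) = 9, f(g(3)) = f(10) = 4, f(g(4)) = f(1) = 3, f(g(5)) = f(6) = 1, f(g(6)) = f(8) = 10, f(g(7)) = f(2) = 5, f(g(8)) = f(9) = 11, f(g(9)) = f(5) = 6, f(g(10)) = f(11) = 8, f(g(11)) = f(4) = 7.
Hence f ∘ g = [2 9 4 3 1 10 5 11 6 8 7].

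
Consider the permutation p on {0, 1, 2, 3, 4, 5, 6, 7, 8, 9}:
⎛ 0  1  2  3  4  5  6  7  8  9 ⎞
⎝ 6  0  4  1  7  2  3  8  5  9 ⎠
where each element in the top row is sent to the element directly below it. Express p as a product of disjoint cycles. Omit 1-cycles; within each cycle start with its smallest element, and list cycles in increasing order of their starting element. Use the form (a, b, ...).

Iterating p from 0 gives 0 → 6 → 3 → 1 → 0; that is the 4-cycle (0, 6, 3, 1).
Repeating from the next unused element and collecting all non-trivial cycles gives (0, 6, 3, 1)(2, 4, 7, 8, 5).

(0, 6, 3, 1)(2, 4, 7, 8, 5)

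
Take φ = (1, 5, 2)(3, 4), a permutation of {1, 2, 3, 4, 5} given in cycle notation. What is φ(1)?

5

In the cycle (1, 5, 2), 1 is followed by 5, so φ(1) = 5.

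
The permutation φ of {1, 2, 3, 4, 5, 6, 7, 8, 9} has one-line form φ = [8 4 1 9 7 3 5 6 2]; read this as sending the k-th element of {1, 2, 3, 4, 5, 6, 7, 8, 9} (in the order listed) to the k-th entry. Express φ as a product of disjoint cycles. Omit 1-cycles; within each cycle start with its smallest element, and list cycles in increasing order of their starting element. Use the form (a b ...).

Start at 1 and follow images: 1 → 8 → 6 → 3 → 1, giving the cycle (1 8 6 3).
Repeating from the next unused element and collecting all non-trivial cycles gives (1 8 6 3)(2 4 9)(5 7).

(1 8 6 3)(2 4 9)(5 7)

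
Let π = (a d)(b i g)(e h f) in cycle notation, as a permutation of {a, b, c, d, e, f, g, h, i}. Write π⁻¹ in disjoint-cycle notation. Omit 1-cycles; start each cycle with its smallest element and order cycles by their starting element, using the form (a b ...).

(a d)(b g i)(e f h)

If π sends a → b within a cycle, π⁻¹ sends b → a; equivalently, reverse each cycle.
Reversing each cycle of π and rotating so the smallest element leads gives (a d)(b g i)(e f h).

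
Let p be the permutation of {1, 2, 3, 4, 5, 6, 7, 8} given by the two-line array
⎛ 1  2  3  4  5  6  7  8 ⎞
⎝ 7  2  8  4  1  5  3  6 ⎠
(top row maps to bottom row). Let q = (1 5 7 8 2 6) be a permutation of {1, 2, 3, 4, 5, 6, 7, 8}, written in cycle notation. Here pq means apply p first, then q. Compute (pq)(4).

4

p(4) = 4, then q(4) = 4; composing gives (pq)(4) = 4.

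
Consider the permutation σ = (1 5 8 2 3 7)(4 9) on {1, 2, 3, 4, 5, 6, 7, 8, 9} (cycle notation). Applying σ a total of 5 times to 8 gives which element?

5

8 lies in the 6-cycle (1 5 8 2 3 7).
Advancing 5 steps from 8: 8 → 2 → 3 → 7 → 1 → 5.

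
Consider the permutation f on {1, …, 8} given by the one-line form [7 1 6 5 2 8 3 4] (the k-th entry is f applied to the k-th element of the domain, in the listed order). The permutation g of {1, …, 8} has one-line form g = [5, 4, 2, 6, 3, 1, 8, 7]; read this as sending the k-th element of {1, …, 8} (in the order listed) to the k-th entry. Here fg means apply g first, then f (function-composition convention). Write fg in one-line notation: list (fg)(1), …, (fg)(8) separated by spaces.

2 5 1 8 6 7 4 3

For each element, apply g then f: 1 → 5 → 2; 2 → 4 → 5; 3 → 2 → 1; 4 → 6 → 8; 5 → 3 → 6; 6 → 1 → 7; 7 → 8 → 4; 8 → 7 → 3.
Collecting the images, fg = [2 5 1 8 6 7 4 3].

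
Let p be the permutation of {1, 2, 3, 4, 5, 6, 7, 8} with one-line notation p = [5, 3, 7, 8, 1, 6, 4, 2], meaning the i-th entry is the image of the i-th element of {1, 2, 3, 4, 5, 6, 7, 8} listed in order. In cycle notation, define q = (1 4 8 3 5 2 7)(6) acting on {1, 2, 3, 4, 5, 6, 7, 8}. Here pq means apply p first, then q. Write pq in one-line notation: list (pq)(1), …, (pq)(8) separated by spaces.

Chase each element through p then q: 1 → 5 → 2; 2 → 3 → 5; 3 → 7 → 1; 4 → 8 → 3; 5 → 1 → 4; 6 → 6 → 6; 7 → 4 → 8; 8 → 2 → 7.
So pq in one-line form is 2 5 1 3 4 6 8 7.

2 5 1 3 4 6 8 7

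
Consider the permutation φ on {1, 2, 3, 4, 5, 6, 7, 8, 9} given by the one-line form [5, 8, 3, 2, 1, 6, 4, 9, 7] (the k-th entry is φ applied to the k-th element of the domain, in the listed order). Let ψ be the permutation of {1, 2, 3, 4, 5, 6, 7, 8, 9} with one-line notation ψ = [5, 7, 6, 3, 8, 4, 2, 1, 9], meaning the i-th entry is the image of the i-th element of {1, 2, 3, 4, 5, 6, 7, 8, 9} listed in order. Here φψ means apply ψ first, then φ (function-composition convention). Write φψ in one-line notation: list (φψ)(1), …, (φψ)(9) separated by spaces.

(φψ)(x) = φ(ψ(x)). Computing each image: φ(ψ(1)) = φ(5) = 1, φ(ψ(2)) = φ(7) = 4, φ(ψ(3)) = φ(6) = 6, φ(ψ(4)) = φ(3) = 3, φ(ψ(5)) = φ(8) = 9, φ(ψ(6)) = φ(4) = 2, φ(ψ(7)) = φ(2) = 8, φ(ψ(8)) = φ(1) = 5, φ(ψ(9)) = φ(9) = 7.
Hence φψ = [1 4 6 3 9 2 8 5 7].

1 4 6 3 9 2 8 5 7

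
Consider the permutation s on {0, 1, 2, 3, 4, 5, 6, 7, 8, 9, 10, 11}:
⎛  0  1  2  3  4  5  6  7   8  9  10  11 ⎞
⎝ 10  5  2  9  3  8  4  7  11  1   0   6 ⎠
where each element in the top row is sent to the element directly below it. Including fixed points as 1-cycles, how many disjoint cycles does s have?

The cycle decomposition is (0 10)(1 5 8 11 6 4 3 9)(2)(7), which has 4 cycles (counting 1-cycles).

4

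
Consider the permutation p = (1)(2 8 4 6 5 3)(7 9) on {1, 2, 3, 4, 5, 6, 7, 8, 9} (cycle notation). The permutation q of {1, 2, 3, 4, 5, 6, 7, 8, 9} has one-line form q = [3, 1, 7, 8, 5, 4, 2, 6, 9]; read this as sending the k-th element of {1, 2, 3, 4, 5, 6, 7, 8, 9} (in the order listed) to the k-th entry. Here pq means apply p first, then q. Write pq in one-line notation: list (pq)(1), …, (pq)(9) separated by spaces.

3 6 1 4 7 5 9 8 2

For each element, apply p then q: 1 → 1 → 3; 2 → 8 → 6; 3 → 2 → 1; 4 → 6 → 4; 5 → 3 → 7; 6 → 5 → 5; 7 → 9 → 9; 8 → 4 → 8; 9 → 7 → 2.
Collecting the images, pq = [3 6 1 4 7 5 9 8 2].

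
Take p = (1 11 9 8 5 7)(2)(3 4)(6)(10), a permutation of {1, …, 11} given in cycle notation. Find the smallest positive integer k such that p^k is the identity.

The disjoint cycles have lengths 6, 2, 1, 1, 1.
The order is lcm(6, 2) = 6.

6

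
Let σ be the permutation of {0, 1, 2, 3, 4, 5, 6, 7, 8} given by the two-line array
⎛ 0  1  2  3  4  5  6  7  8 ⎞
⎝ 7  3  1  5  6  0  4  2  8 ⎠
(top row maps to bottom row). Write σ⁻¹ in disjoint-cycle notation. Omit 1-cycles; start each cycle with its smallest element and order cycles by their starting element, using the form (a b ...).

(0 5 3 1 2 7)(4 6)

First write σ in disjoint cycles: (0 7 2 1 3 5)(4 6).
Reversing each cycle (and rotating so the smallest element leads) gives σ⁻¹ = (0 5 3 1 2 7)(4 6).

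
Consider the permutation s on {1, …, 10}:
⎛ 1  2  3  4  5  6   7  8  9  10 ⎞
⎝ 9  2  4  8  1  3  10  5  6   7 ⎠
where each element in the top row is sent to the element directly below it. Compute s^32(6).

5

Tracing 6 → 3 → … returns to 6 after 7 steps, so 6 lies in a 7-cycle (1, 9, 6, 3, 4, 8, 5).
Powers repeat with period 7 on this cycle, and 32 mod 7 = 4, so s^32(6) = s^4(6).
Advancing 4 steps from 6: 6 → 3 → 4 → 8 → 5.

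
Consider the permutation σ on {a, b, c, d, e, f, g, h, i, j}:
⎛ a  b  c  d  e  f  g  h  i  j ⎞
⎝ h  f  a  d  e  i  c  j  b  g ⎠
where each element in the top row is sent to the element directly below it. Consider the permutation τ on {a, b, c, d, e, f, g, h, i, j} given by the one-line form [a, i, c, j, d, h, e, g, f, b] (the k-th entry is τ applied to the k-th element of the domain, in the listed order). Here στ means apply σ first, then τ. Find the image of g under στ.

c

First apply σ: σ(g) = c, then τ(c) = c. Thus (στ)(g) = c.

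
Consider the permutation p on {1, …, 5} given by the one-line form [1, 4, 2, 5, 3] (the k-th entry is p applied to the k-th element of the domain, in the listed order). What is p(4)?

4 is element number 4 of the domain, and entry number 4 of the one-line form is 5, so p(4) = 5.

5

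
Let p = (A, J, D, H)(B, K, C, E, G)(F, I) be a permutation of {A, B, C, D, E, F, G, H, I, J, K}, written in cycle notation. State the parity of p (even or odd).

even

The cycle lengths are 5, 4, 2.
A cycle of length ℓ contributes ℓ−1 transpositions, so p is a product of 4 + 3 + 1 = 8 transpositions — even.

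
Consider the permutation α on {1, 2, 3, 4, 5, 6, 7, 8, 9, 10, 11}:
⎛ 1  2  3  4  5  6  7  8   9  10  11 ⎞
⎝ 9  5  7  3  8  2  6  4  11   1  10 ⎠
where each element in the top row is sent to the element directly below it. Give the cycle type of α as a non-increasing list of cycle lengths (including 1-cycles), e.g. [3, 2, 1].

[7, 4]

The disjoint cycles are (1, 9, 11, 10)(2, 5, 8, 4, 3, 7, 6), with lengths 7, 4 in non-increasing order.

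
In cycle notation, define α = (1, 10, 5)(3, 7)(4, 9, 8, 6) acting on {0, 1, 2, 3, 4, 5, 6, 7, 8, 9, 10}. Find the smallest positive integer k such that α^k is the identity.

The disjoint cycles have lengths 4, 3, 2, 1, 1.
The order of α is the least common multiple of its cycle lengths: lcm(4, 3, 2) = 12.

12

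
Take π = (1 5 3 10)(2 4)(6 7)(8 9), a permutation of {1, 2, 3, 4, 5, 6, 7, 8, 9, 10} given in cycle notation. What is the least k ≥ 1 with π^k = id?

The disjoint cycles have lengths 4, 2, 2, 2.
The order is lcm(4, 2, 2, 2) = 4.

4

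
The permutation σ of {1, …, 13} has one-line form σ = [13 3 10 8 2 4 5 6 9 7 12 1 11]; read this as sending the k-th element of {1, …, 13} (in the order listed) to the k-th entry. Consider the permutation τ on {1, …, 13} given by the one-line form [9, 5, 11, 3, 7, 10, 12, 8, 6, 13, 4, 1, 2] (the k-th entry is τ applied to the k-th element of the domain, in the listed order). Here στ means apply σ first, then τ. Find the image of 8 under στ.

10

First apply σ: σ(8) = 6, then τ(6) = 10. Thus (στ)(8) = 10.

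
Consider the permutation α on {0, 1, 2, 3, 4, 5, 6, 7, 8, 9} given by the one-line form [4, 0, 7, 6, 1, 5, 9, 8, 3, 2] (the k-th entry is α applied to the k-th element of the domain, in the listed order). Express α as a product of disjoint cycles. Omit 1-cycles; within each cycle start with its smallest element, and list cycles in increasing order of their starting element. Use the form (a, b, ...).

Iterating α from 0 gives 0 → 4 → 1 → 0; that is the 3-cycle (0, 4, 1).
Repeating from the next unused element and collecting all non-trivial cycles gives (0, 4, 1)(2, 7, 8, 3, 6, 9).

(0, 4, 1)(2, 7, 8, 3, 6, 9)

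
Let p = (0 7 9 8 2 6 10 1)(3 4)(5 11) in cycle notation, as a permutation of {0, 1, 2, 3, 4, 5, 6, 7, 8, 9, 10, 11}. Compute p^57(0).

0 lies in the 8-cycle (0 7 9 8 2 6 10 1).
Since the cycle has length 8, p^57 acts on it the same as p^1 (57 mod 8 = 1).
Advancing 1 step from 0: 0 → 7.

7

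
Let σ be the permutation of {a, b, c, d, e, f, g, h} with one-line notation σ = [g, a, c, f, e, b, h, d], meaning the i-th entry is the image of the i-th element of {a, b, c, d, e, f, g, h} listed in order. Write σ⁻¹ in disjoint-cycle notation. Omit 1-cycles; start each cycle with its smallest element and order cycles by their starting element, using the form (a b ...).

The cycle decomposition of σ is (a g h d f b).
The inverse reverses every cycle; in canonical form, σ⁻¹ = (a b f d h g).

(a b f d h g)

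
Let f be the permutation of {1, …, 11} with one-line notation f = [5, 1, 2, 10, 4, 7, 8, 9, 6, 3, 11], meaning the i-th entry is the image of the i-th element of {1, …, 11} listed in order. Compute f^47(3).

Tracing 3 → 2 → … returns to 3 after 6 steps, so 3 lies in a 6-cycle (1 5 4 10 3 2).
Powers repeat with period 6 on this cycle, and 47 mod 6 = 5, so f^47(3) = f^5(3).
Stepping 5 places around the cycle: 3 → 2 → 1 → 5 → 4 → 10.

10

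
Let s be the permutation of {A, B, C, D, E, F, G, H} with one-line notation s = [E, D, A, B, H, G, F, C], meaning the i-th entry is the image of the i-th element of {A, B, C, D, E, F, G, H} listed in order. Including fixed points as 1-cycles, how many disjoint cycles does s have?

3

The cycle decomposition is (A E H C)(B D)(F G), which has 3 cycles (counting 1-cycles).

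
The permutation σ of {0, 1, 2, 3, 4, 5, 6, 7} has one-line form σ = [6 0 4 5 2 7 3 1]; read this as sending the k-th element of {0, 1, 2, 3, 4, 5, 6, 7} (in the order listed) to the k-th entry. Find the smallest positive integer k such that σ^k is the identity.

6

Decomposing into disjoint cycles gives cycle lengths 6, 2.
Since disjoint cycles commute, ord(σ) = lcm(6, 2) = 6.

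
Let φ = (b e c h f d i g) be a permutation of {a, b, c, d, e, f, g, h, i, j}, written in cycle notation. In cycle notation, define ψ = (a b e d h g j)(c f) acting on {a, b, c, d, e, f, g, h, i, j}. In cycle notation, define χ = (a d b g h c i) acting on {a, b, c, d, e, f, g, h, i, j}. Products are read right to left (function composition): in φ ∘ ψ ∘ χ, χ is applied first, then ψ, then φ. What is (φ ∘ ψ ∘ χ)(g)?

b

Chase g: χ(g) = h; ψ(h) = g; φ(g) = b. Hence (φ ∘ ψ ∘ χ)(g) = b.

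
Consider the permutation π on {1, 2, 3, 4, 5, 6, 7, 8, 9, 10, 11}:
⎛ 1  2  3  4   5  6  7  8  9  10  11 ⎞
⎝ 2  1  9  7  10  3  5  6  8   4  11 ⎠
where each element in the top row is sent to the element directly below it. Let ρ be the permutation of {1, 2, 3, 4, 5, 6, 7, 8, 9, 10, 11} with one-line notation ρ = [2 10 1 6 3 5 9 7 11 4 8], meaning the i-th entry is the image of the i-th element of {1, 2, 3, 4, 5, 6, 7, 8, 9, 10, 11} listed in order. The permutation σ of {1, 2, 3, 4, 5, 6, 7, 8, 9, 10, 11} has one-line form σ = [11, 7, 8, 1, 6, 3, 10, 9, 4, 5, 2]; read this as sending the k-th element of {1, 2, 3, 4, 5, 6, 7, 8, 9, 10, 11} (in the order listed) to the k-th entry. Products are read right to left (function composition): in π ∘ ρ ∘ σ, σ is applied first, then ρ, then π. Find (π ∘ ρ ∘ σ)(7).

(π ∘ ρ ∘ σ)(7) = π(ρ(σ(7))). σ(7) = 10, then ρ(10) = 4, then π(4) = 7, so the result is 7.

7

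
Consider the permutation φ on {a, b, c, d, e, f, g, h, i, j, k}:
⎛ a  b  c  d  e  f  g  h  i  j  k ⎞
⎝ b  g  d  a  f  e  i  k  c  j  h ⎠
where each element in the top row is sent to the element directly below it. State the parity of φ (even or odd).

In disjoint-cycle form the cycle lengths are 6, 2, 2, 1.
A cycle is odd iff its length is even; φ has 3 even-length cycles, so sgn(φ) = (−1)^3 and φ is odd.

odd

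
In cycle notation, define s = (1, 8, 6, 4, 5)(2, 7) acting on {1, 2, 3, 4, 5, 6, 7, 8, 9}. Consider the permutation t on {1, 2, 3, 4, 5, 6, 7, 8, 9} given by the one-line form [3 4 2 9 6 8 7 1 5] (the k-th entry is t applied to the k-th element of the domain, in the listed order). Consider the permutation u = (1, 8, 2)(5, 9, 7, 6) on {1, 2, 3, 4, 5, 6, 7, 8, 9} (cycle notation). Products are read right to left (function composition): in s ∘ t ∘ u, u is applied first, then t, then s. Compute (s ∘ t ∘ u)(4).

9

Apply the permutations in order: u(4) = 4, then t(4) = 9, then s(9) = 9. So (s ∘ t ∘ u)(4) = 9.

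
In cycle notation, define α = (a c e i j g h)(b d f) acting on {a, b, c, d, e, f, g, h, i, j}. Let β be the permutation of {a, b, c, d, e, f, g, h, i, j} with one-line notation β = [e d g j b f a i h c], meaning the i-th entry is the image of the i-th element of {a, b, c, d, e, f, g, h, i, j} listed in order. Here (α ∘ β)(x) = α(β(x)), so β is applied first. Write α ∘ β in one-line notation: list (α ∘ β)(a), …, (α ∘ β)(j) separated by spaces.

(α ∘ β)(x) = α(β(x)). Computing each image: α(β(a)) = α(e) = i, α(β(b)) = α(d) = f, α(β(c)) = α(g) = h, α(β(d)) = α(j) = g, α(β(e)) = α(b) = d, α(β(f)) = α(f) = b, α(β(g)) = α(a) = c, α(β(h)) = α(i) = j, α(β(i)) = α(h) = a, α(β(j)) = α(c) = e.
Hence α ∘ β = [i f h g d b c j a e].

i f h g d b c j a e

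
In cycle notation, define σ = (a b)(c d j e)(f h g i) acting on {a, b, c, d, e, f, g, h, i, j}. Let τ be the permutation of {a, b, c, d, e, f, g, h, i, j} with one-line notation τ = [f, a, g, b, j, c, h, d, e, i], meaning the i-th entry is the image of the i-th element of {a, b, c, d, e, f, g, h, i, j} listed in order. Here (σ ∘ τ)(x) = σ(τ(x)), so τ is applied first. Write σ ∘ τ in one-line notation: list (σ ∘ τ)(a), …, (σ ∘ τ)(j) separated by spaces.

h b i a e d g j c f

For each element, apply τ then σ: a → f → h; b → a → b; c → g → i; d → b → a; e → j → e; f → c → d; g → h → g; h → d → j; i → e → c; j → i → f.
Collecting the images, σ ∘ τ = [h b i a e d g j c f].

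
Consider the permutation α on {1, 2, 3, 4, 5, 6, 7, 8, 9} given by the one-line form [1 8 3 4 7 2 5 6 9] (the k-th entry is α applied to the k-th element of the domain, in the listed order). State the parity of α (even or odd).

In disjoint-cycle form the cycle lengths are 3, 2, 1, 1, 1, 1.
A cycle is odd iff its length is even; α has 1 even-length cycle, so sgn(α) = (−1)^1 and α is odd.

odd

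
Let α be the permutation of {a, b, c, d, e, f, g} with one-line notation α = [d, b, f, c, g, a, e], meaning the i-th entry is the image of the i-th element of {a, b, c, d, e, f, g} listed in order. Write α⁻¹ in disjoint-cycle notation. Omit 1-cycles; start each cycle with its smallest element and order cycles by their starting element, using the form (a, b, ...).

The cycle decomposition of α is (a, d, c, f)(e, g).
The inverse reverses every cycle; in canonical form, α⁻¹ = (a, f, c, d)(e, g).

(a, f, c, d)(e, g)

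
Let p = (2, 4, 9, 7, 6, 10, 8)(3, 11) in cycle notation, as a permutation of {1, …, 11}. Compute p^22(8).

2

8 lies in the 7-cycle (2, 4, 9, 7, 6, 10, 8).
On a 7-cycle, p^7 is the identity, so p^22 = p^1 there (22 ≡ 1 mod 7).
Stepping 1 place around the cycle: 8 → 2.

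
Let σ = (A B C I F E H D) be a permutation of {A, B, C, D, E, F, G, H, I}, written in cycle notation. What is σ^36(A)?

F

A lies in the 8-cycle (A B C I F E H D).
On an 8-cycle, σ^8 is the identity, so σ^36 = σ^4 there (36 ≡ 4 mod 8).
Advancing 4 steps from A: A → B → C → I → F.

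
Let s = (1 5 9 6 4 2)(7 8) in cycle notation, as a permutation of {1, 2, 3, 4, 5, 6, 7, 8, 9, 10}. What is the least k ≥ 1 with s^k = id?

6

The cycle type of s is (6, 2, 1, 1).
The order is lcm(6, 2) = 6.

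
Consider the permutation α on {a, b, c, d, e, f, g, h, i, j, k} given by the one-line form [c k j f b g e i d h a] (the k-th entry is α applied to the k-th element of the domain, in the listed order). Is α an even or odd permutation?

even

In disjoint-cycle form the cycle lengths are 11.
A cycle of length ℓ contributes ℓ−1 transpositions, so α is a product of 10 transpositions — even.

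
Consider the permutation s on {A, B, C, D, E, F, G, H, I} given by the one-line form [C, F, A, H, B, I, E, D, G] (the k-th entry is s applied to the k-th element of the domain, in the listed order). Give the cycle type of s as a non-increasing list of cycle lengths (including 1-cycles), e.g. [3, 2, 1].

The disjoint cycles are (A, C)(B, F, I, G, E)(D, H), with lengths 5, 2, 2 in non-increasing order.

[5, 2, 2]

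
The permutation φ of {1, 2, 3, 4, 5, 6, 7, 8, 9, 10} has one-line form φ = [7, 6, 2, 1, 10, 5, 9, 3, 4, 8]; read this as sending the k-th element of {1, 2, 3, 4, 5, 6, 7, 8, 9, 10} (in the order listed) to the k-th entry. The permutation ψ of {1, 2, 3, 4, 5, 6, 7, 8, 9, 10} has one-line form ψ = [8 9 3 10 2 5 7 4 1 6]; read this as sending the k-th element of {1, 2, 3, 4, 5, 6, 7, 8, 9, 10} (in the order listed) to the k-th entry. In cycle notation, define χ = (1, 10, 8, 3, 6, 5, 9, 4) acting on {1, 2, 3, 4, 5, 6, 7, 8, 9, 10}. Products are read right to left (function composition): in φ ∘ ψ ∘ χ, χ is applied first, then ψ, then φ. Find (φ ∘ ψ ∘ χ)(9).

Chase 9: χ(9) = 4; ψ(4) = 10; φ(10) = 8. Hence (φ ∘ ψ ∘ χ)(9) = 8.

8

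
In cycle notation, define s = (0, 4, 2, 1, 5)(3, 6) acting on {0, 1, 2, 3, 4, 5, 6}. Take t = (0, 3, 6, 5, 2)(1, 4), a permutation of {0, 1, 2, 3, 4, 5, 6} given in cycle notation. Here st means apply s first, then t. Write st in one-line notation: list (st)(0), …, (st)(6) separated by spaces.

Chase each element through s then t: 0 → 4 → 1; 1 → 5 → 2; 2 → 1 → 4; 3 → 6 → 5; 4 → 2 → 0; 5 → 0 → 3; 6 → 3 → 6.
Collecting the images, st = [1 2 4 5 0 3 6].

1 2 4 5 0 3 6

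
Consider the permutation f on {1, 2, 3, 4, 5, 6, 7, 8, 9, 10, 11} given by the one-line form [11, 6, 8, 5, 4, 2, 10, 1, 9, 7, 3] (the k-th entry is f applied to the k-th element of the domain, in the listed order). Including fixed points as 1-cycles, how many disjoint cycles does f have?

The cycle decomposition is (1 11 3 8)(2 6)(4 5)(7 10)(9), which has 5 cycles (counting 1-cycles).

5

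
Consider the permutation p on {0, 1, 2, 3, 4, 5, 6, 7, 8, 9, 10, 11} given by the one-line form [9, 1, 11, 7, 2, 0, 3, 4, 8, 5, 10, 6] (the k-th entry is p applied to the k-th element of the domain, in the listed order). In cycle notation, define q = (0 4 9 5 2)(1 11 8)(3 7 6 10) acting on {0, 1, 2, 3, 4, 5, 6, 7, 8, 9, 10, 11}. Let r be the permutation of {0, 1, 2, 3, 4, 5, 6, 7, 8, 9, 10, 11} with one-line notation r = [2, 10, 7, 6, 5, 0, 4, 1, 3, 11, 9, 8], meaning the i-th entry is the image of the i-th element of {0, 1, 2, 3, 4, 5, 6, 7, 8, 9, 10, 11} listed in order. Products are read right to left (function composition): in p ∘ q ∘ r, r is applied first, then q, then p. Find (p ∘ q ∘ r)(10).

0

(p ∘ q ∘ r)(10) = p(q(r(10))). r(10) = 9, then q(9) = 5, then p(5) = 0, so the result is 0.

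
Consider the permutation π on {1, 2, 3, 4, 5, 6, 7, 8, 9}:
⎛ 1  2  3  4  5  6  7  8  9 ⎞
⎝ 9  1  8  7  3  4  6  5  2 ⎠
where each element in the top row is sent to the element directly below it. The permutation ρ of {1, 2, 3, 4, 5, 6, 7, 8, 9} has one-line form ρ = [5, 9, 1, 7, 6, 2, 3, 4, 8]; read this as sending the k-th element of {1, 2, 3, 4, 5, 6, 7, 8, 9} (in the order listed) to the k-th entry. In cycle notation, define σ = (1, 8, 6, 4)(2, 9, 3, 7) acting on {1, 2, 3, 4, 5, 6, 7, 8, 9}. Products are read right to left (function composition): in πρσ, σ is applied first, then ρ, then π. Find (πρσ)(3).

(πρσ)(3) = π(ρ(σ(3))). σ(3) = 7, then ρ(7) = 3, then π(3) = 8, so the result is 8.

8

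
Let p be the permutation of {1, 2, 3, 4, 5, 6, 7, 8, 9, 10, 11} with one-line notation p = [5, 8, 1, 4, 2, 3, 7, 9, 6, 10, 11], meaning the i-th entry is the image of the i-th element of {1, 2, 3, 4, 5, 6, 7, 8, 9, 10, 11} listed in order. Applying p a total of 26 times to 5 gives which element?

3

Tracing 5 → 2 → … returns to 5 after 7 steps, so 5 lies in a 7-cycle (1, 5, 2, 8, 9, 6, 3).
Powers repeat with period 7 on this cycle, and 26 mod 7 = 5, so p^26(5) = p^5(5).
Advancing 5 steps from 5: 5 → 2 → 8 → 9 → 6 → 3.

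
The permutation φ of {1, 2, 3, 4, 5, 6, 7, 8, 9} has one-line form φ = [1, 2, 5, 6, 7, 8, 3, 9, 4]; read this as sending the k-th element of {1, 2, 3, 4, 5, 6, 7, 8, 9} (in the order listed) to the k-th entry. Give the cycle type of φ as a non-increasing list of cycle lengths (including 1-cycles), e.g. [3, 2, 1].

[4, 3, 1, 1]

The disjoint cycles are (1)(2)(3 5 7)(4 6 8 9), with lengths 4, 3, 1, 1 in non-increasing order.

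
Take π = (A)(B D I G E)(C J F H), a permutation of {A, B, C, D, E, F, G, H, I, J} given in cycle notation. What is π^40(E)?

E lies in the 5-cycle (B D I G E).
Since the cycle has length 5, π^40 acts on it the same as π^0 (40 mod 5 = 0).
So π^40(E) = E.

E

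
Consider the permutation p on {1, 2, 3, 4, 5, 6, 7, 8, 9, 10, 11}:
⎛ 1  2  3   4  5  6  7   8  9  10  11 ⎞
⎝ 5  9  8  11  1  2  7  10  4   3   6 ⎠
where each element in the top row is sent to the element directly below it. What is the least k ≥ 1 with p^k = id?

30

Writing p as disjoint cycles, the cycle lengths are 5, 3, 2, 1.
The order of p is the least common multiple of its cycle lengths: lcm(5, 3, 2) = 30.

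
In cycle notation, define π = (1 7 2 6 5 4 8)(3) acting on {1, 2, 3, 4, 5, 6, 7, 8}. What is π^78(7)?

2

7 lies in the 7-cycle (1 7 2 6 5 4 8).
On a 7-cycle, π^7 is the identity, so π^78 = π^1 there (78 ≡ 1 mod 7).
Stepping 1 place around the cycle: 7 → 2.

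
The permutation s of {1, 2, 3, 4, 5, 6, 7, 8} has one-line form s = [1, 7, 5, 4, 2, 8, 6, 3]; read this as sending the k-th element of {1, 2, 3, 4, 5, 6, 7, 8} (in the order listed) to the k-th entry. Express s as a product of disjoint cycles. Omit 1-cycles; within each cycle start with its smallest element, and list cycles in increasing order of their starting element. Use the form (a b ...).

(2 7 6 8 3 5)

Iterating s from 2 gives 2 → 7 → 6 → 8 → 3 → 5 → 2; that is the 6-cycle (2 7 6 8 3 5).
Continuing from each remaining unvisited element yields (2 7 6 8 3 5).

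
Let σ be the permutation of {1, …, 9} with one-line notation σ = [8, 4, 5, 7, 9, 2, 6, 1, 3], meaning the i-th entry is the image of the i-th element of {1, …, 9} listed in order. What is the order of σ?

Writing σ as disjoint cycles, the cycle lengths are 4, 3, 2.
The order of σ is the least common multiple of its cycle lengths: lcm(4, 3, 2) = 12.

12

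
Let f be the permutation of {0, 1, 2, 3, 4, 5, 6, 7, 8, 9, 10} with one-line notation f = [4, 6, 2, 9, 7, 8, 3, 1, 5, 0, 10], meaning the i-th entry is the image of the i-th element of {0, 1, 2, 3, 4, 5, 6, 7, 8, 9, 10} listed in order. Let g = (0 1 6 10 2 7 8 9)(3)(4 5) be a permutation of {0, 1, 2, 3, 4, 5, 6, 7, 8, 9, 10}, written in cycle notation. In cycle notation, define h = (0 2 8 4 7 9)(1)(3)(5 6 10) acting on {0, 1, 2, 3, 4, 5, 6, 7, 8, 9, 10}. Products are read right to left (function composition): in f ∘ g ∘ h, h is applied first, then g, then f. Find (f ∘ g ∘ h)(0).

Chase 0: h(0) = 2; g(2) = 7; f(7) = 1. Hence (f ∘ g ∘ h)(0) = 1.

1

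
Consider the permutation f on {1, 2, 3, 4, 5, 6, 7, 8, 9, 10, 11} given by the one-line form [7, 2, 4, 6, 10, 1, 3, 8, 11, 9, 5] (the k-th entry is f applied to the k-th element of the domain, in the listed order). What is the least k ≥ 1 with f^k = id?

20

The disjoint-cycle form of f has cycle lengths 5, 4, 1, 1.
The order is lcm(5, 4) = 20.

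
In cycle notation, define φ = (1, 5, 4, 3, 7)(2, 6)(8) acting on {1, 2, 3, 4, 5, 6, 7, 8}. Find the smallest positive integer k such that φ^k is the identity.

The disjoint cycles have lengths 5, 2, 1.
The order is lcm(5, 2) = 10.

10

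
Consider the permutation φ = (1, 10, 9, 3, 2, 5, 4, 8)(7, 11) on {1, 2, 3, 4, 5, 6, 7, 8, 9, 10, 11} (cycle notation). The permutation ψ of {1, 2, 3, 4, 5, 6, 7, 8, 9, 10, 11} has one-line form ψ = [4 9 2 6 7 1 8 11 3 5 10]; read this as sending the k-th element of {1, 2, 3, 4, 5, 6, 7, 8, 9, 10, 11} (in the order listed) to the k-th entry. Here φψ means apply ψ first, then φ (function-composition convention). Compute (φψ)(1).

ψ(1) = 4, then φ(4) = 8; composing gives (φψ)(1) = 8.

8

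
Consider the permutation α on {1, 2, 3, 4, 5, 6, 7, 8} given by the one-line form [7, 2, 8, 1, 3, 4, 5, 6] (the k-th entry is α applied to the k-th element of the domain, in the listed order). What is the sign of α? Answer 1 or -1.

1

In disjoint-cycle form the cycle lengths are 7, 1.
A cycle of length ℓ contributes ℓ−1 transpositions, so α is a product of 6 transpositions — even.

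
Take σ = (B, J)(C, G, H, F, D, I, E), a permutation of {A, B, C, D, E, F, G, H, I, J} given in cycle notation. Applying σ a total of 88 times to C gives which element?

D

C lies in the 7-cycle (C, G, H, F, D, I, E).
Since the cycle has length 7, σ^88 acts on it the same as σ^4 (88 mod 7 = 4).
Stepping 4 places around the cycle: C → G → H → F → D.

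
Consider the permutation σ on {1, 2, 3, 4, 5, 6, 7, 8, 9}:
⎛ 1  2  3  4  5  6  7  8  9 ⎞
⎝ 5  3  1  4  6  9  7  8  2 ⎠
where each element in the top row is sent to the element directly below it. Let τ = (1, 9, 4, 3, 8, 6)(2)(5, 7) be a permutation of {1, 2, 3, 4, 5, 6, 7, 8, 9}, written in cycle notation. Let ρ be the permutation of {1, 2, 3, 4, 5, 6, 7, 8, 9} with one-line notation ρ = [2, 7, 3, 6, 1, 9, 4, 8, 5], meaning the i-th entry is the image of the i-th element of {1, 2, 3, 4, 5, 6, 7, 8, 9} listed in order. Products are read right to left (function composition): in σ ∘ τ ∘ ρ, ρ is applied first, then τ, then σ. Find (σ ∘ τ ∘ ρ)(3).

Chase 3: ρ(3) = 3; τ(3) = 8; σ(8) = 8. Hence (σ ∘ τ ∘ ρ)(3) = 8.

8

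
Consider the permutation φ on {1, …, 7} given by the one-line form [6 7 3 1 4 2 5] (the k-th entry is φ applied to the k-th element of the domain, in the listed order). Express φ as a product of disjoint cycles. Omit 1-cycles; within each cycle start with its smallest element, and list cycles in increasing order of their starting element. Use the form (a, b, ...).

(1, 6, 2, 7, 5, 4)

Start at 1 and follow images: 1 → 6 → 2 → 7 → 5 → 4 → 1, giving the cycle (1, 6, 2, 7, 5, 4).
Continuing from each remaining unvisited element yields (1, 6, 2, 7, 5, 4).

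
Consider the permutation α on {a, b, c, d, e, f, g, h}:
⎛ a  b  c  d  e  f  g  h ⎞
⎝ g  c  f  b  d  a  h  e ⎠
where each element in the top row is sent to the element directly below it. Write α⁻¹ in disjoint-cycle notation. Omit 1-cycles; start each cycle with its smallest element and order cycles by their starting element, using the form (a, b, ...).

(a, f, c, b, d, e, h, g)

First write α in disjoint cycles: (a, g, h, e, d, b, c, f).
The inverse reverses every cycle; in canonical form, α⁻¹ = (a, f, c, b, d, e, h, g).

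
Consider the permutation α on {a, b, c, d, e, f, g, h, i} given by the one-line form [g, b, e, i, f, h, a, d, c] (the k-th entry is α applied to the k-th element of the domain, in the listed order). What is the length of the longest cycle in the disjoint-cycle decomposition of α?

Decomposing into disjoint cycles gives (a g)(c e f h d i); the longest has length 6.

6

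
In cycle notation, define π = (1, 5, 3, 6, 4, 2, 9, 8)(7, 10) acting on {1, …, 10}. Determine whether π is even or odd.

even

The cycle lengths are 8, 2.
A cycle is odd iff its length is even; π has 2 even-length cycles, so sgn(π) = (−1)^2 and π is even.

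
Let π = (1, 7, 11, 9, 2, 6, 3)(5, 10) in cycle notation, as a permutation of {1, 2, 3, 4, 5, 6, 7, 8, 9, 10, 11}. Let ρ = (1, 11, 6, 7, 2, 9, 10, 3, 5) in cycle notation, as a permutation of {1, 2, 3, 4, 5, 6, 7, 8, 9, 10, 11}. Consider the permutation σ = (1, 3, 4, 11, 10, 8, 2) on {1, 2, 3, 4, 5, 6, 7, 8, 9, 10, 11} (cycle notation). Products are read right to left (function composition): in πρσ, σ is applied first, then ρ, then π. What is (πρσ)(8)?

(πρσ)(8) = π(ρ(σ(8))). σ(8) = 2, then ρ(2) = 9, then π(9) = 2, so the result is 2.

2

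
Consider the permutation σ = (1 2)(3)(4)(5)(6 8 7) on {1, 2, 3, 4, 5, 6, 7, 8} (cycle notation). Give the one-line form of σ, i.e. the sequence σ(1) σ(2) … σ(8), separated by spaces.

Each element maps to the next entry in its cycle (wrapping to the front): 1→2, 2→1, 3→3, 4→4, 5→5, 6→8, 7→6, 8→7.
Listing these in domain order gives 2 1 3 4 5 8 6 7.

2 1 3 4 5 8 6 7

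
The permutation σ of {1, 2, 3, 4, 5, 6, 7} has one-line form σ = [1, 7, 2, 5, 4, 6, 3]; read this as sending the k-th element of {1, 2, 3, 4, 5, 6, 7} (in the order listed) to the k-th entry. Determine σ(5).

5 is element number 5 of the domain, and entry number 5 of the one-line form is 4, so σ(5) = 4.

4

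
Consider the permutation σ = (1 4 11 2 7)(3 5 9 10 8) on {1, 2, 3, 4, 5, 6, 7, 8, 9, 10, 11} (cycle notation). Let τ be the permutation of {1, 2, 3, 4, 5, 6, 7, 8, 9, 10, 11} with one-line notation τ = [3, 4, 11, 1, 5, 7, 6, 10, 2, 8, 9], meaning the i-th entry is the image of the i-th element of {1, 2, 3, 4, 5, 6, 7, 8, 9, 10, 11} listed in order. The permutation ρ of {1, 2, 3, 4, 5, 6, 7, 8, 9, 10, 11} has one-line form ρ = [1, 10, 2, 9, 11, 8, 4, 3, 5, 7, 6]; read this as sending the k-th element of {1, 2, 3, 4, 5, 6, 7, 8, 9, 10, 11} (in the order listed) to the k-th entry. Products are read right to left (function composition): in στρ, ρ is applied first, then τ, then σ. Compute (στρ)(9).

9

Apply the permutations in order: ρ(9) = 5, then τ(5) = 5, then σ(5) = 9. So (στρ)(9) = 9.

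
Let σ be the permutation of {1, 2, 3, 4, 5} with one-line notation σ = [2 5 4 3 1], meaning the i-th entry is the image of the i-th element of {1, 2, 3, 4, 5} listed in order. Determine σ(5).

5 is element number 5 of the domain, and entry number 5 of the one-line form is 1, so σ(5) = 1.

1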